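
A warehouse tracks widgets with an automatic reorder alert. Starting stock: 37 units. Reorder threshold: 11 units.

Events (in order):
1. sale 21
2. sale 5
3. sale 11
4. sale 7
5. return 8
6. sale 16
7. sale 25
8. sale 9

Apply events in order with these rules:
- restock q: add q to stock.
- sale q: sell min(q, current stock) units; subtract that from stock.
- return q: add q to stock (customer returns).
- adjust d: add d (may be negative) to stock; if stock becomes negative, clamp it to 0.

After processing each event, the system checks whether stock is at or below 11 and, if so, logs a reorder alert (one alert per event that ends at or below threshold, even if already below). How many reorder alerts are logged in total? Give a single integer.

Answer: 7

Derivation:
Processing events:
Start: stock = 37
  Event 1 (sale 21): sell min(21,37)=21. stock: 37 - 21 = 16. total_sold = 21
  Event 2 (sale 5): sell min(5,16)=5. stock: 16 - 5 = 11. total_sold = 26
  Event 3 (sale 11): sell min(11,11)=11. stock: 11 - 11 = 0. total_sold = 37
  Event 4 (sale 7): sell min(7,0)=0. stock: 0 - 0 = 0. total_sold = 37
  Event 5 (return 8): 0 + 8 = 8
  Event 6 (sale 16): sell min(16,8)=8. stock: 8 - 8 = 0. total_sold = 45
  Event 7 (sale 25): sell min(25,0)=0. stock: 0 - 0 = 0. total_sold = 45
  Event 8 (sale 9): sell min(9,0)=0. stock: 0 - 0 = 0. total_sold = 45
Final: stock = 0, total_sold = 45

Checking against threshold 11:
  After event 1: stock=16 > 11
  After event 2: stock=11 <= 11 -> ALERT
  After event 3: stock=0 <= 11 -> ALERT
  After event 4: stock=0 <= 11 -> ALERT
  After event 5: stock=8 <= 11 -> ALERT
  After event 6: stock=0 <= 11 -> ALERT
  After event 7: stock=0 <= 11 -> ALERT
  After event 8: stock=0 <= 11 -> ALERT
Alert events: [2, 3, 4, 5, 6, 7, 8]. Count = 7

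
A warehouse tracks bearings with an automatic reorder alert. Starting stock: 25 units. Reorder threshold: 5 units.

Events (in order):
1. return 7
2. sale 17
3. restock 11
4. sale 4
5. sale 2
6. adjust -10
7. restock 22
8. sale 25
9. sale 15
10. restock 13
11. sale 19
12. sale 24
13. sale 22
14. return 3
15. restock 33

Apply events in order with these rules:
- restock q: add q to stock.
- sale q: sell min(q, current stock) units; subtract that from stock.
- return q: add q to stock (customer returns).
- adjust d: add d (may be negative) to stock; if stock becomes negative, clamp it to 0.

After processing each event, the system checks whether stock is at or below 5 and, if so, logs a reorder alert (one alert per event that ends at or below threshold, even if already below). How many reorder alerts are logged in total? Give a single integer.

Processing events:
Start: stock = 25
  Event 1 (return 7): 25 + 7 = 32
  Event 2 (sale 17): sell min(17,32)=17. stock: 32 - 17 = 15. total_sold = 17
  Event 3 (restock 11): 15 + 11 = 26
  Event 4 (sale 4): sell min(4,26)=4. stock: 26 - 4 = 22. total_sold = 21
  Event 5 (sale 2): sell min(2,22)=2. stock: 22 - 2 = 20. total_sold = 23
  Event 6 (adjust -10): 20 + -10 = 10
  Event 7 (restock 22): 10 + 22 = 32
  Event 8 (sale 25): sell min(25,32)=25. stock: 32 - 25 = 7. total_sold = 48
  Event 9 (sale 15): sell min(15,7)=7. stock: 7 - 7 = 0. total_sold = 55
  Event 10 (restock 13): 0 + 13 = 13
  Event 11 (sale 19): sell min(19,13)=13. stock: 13 - 13 = 0. total_sold = 68
  Event 12 (sale 24): sell min(24,0)=0. stock: 0 - 0 = 0. total_sold = 68
  Event 13 (sale 22): sell min(22,0)=0. stock: 0 - 0 = 0. total_sold = 68
  Event 14 (return 3): 0 + 3 = 3
  Event 15 (restock 33): 3 + 33 = 36
Final: stock = 36, total_sold = 68

Checking against threshold 5:
  After event 1: stock=32 > 5
  After event 2: stock=15 > 5
  After event 3: stock=26 > 5
  After event 4: stock=22 > 5
  After event 5: stock=20 > 5
  After event 6: stock=10 > 5
  After event 7: stock=32 > 5
  After event 8: stock=7 > 5
  After event 9: stock=0 <= 5 -> ALERT
  After event 10: stock=13 > 5
  After event 11: stock=0 <= 5 -> ALERT
  After event 12: stock=0 <= 5 -> ALERT
  After event 13: stock=0 <= 5 -> ALERT
  After event 14: stock=3 <= 5 -> ALERT
  After event 15: stock=36 > 5
Alert events: [9, 11, 12, 13, 14]. Count = 5

Answer: 5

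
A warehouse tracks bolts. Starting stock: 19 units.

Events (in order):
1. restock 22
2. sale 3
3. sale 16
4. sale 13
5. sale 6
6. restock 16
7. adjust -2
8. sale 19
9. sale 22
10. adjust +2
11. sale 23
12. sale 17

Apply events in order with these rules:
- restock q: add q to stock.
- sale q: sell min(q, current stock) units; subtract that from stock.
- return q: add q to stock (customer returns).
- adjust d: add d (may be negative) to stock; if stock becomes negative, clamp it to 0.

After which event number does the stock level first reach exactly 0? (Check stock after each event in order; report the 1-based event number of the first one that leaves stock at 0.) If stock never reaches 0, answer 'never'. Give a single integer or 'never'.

Processing events:
Start: stock = 19
  Event 1 (restock 22): 19 + 22 = 41
  Event 2 (sale 3): sell min(3,41)=3. stock: 41 - 3 = 38. total_sold = 3
  Event 3 (sale 16): sell min(16,38)=16. stock: 38 - 16 = 22. total_sold = 19
  Event 4 (sale 13): sell min(13,22)=13. stock: 22 - 13 = 9. total_sold = 32
  Event 5 (sale 6): sell min(6,9)=6. stock: 9 - 6 = 3. total_sold = 38
  Event 6 (restock 16): 3 + 16 = 19
  Event 7 (adjust -2): 19 + -2 = 17
  Event 8 (sale 19): sell min(19,17)=17. stock: 17 - 17 = 0. total_sold = 55
  Event 9 (sale 22): sell min(22,0)=0. stock: 0 - 0 = 0. total_sold = 55
  Event 10 (adjust +2): 0 + 2 = 2
  Event 11 (sale 23): sell min(23,2)=2. stock: 2 - 2 = 0. total_sold = 57
  Event 12 (sale 17): sell min(17,0)=0. stock: 0 - 0 = 0. total_sold = 57
Final: stock = 0, total_sold = 57

First zero at event 8.

Answer: 8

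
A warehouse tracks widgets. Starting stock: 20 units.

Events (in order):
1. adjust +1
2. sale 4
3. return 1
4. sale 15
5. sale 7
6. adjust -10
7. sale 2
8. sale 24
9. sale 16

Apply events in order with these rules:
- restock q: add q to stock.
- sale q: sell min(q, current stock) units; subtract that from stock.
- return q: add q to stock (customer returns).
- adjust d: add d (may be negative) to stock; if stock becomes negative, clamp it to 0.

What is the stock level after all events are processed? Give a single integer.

Answer: 0

Derivation:
Processing events:
Start: stock = 20
  Event 1 (adjust +1): 20 + 1 = 21
  Event 2 (sale 4): sell min(4,21)=4. stock: 21 - 4 = 17. total_sold = 4
  Event 3 (return 1): 17 + 1 = 18
  Event 4 (sale 15): sell min(15,18)=15. stock: 18 - 15 = 3. total_sold = 19
  Event 5 (sale 7): sell min(7,3)=3. stock: 3 - 3 = 0. total_sold = 22
  Event 6 (adjust -10): 0 + -10 = 0 (clamped to 0)
  Event 7 (sale 2): sell min(2,0)=0. stock: 0 - 0 = 0. total_sold = 22
  Event 8 (sale 24): sell min(24,0)=0. stock: 0 - 0 = 0. total_sold = 22
  Event 9 (sale 16): sell min(16,0)=0. stock: 0 - 0 = 0. total_sold = 22
Final: stock = 0, total_sold = 22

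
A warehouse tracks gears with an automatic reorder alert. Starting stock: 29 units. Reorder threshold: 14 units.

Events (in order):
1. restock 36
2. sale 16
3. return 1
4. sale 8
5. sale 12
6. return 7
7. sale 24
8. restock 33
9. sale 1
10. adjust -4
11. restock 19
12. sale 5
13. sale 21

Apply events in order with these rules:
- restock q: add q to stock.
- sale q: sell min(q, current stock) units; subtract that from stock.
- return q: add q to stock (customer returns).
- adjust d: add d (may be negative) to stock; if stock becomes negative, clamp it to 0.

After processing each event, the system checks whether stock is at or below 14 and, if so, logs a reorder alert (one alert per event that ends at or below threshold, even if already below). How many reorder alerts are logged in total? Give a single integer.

Processing events:
Start: stock = 29
  Event 1 (restock 36): 29 + 36 = 65
  Event 2 (sale 16): sell min(16,65)=16. stock: 65 - 16 = 49. total_sold = 16
  Event 3 (return 1): 49 + 1 = 50
  Event 4 (sale 8): sell min(8,50)=8. stock: 50 - 8 = 42. total_sold = 24
  Event 5 (sale 12): sell min(12,42)=12. stock: 42 - 12 = 30. total_sold = 36
  Event 6 (return 7): 30 + 7 = 37
  Event 7 (sale 24): sell min(24,37)=24. stock: 37 - 24 = 13. total_sold = 60
  Event 8 (restock 33): 13 + 33 = 46
  Event 9 (sale 1): sell min(1,46)=1. stock: 46 - 1 = 45. total_sold = 61
  Event 10 (adjust -4): 45 + -4 = 41
  Event 11 (restock 19): 41 + 19 = 60
  Event 12 (sale 5): sell min(5,60)=5. stock: 60 - 5 = 55. total_sold = 66
  Event 13 (sale 21): sell min(21,55)=21. stock: 55 - 21 = 34. total_sold = 87
Final: stock = 34, total_sold = 87

Checking against threshold 14:
  After event 1: stock=65 > 14
  After event 2: stock=49 > 14
  After event 3: stock=50 > 14
  After event 4: stock=42 > 14
  After event 5: stock=30 > 14
  After event 6: stock=37 > 14
  After event 7: stock=13 <= 14 -> ALERT
  After event 8: stock=46 > 14
  After event 9: stock=45 > 14
  After event 10: stock=41 > 14
  After event 11: stock=60 > 14
  After event 12: stock=55 > 14
  After event 13: stock=34 > 14
Alert events: [7]. Count = 1

Answer: 1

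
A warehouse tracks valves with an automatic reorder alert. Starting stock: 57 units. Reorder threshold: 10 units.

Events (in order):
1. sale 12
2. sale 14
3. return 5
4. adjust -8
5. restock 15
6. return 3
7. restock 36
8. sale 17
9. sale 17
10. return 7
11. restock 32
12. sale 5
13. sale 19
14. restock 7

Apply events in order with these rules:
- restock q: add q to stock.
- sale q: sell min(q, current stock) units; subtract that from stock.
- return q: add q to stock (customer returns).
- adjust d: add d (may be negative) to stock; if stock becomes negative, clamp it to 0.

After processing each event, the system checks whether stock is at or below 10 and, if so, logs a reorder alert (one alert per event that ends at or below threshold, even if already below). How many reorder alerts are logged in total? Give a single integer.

Answer: 0

Derivation:
Processing events:
Start: stock = 57
  Event 1 (sale 12): sell min(12,57)=12. stock: 57 - 12 = 45. total_sold = 12
  Event 2 (sale 14): sell min(14,45)=14. stock: 45 - 14 = 31. total_sold = 26
  Event 3 (return 5): 31 + 5 = 36
  Event 4 (adjust -8): 36 + -8 = 28
  Event 5 (restock 15): 28 + 15 = 43
  Event 6 (return 3): 43 + 3 = 46
  Event 7 (restock 36): 46 + 36 = 82
  Event 8 (sale 17): sell min(17,82)=17. stock: 82 - 17 = 65. total_sold = 43
  Event 9 (sale 17): sell min(17,65)=17. stock: 65 - 17 = 48. total_sold = 60
  Event 10 (return 7): 48 + 7 = 55
  Event 11 (restock 32): 55 + 32 = 87
  Event 12 (sale 5): sell min(5,87)=5. stock: 87 - 5 = 82. total_sold = 65
  Event 13 (sale 19): sell min(19,82)=19. stock: 82 - 19 = 63. total_sold = 84
  Event 14 (restock 7): 63 + 7 = 70
Final: stock = 70, total_sold = 84

Checking against threshold 10:
  After event 1: stock=45 > 10
  After event 2: stock=31 > 10
  After event 3: stock=36 > 10
  After event 4: stock=28 > 10
  After event 5: stock=43 > 10
  After event 6: stock=46 > 10
  After event 7: stock=82 > 10
  After event 8: stock=65 > 10
  After event 9: stock=48 > 10
  After event 10: stock=55 > 10
  After event 11: stock=87 > 10
  After event 12: stock=82 > 10
  After event 13: stock=63 > 10
  After event 14: stock=70 > 10
Alert events: []. Count = 0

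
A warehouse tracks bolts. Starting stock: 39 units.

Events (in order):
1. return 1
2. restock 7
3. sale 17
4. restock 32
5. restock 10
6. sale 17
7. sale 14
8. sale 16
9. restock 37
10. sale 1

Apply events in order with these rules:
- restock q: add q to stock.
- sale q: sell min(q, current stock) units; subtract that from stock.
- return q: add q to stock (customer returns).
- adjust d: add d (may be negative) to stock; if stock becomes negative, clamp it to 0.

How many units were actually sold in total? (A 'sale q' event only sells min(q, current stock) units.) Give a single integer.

Processing events:
Start: stock = 39
  Event 1 (return 1): 39 + 1 = 40
  Event 2 (restock 7): 40 + 7 = 47
  Event 3 (sale 17): sell min(17,47)=17. stock: 47 - 17 = 30. total_sold = 17
  Event 4 (restock 32): 30 + 32 = 62
  Event 5 (restock 10): 62 + 10 = 72
  Event 6 (sale 17): sell min(17,72)=17. stock: 72 - 17 = 55. total_sold = 34
  Event 7 (sale 14): sell min(14,55)=14. stock: 55 - 14 = 41. total_sold = 48
  Event 8 (sale 16): sell min(16,41)=16. stock: 41 - 16 = 25. total_sold = 64
  Event 9 (restock 37): 25 + 37 = 62
  Event 10 (sale 1): sell min(1,62)=1. stock: 62 - 1 = 61. total_sold = 65
Final: stock = 61, total_sold = 65

Answer: 65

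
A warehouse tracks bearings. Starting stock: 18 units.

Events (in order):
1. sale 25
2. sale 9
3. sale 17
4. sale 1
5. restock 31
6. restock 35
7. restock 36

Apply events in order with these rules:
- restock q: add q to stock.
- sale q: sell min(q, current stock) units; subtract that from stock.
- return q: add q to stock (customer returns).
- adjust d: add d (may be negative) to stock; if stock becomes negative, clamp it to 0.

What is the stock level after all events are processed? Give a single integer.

Answer: 102

Derivation:
Processing events:
Start: stock = 18
  Event 1 (sale 25): sell min(25,18)=18. stock: 18 - 18 = 0. total_sold = 18
  Event 2 (sale 9): sell min(9,0)=0. stock: 0 - 0 = 0. total_sold = 18
  Event 3 (sale 17): sell min(17,0)=0. stock: 0 - 0 = 0. total_sold = 18
  Event 4 (sale 1): sell min(1,0)=0. stock: 0 - 0 = 0. total_sold = 18
  Event 5 (restock 31): 0 + 31 = 31
  Event 6 (restock 35): 31 + 35 = 66
  Event 7 (restock 36): 66 + 36 = 102
Final: stock = 102, total_sold = 18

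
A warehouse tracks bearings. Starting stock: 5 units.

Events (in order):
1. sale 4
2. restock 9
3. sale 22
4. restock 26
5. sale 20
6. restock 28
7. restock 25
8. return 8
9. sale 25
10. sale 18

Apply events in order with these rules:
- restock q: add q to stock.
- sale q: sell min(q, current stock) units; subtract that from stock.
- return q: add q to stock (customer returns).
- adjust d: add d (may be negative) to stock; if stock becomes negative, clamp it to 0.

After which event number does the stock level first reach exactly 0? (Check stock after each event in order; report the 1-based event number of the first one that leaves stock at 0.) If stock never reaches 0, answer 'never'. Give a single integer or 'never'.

Processing events:
Start: stock = 5
  Event 1 (sale 4): sell min(4,5)=4. stock: 5 - 4 = 1. total_sold = 4
  Event 2 (restock 9): 1 + 9 = 10
  Event 3 (sale 22): sell min(22,10)=10. stock: 10 - 10 = 0. total_sold = 14
  Event 4 (restock 26): 0 + 26 = 26
  Event 5 (sale 20): sell min(20,26)=20. stock: 26 - 20 = 6. total_sold = 34
  Event 6 (restock 28): 6 + 28 = 34
  Event 7 (restock 25): 34 + 25 = 59
  Event 8 (return 8): 59 + 8 = 67
  Event 9 (sale 25): sell min(25,67)=25. stock: 67 - 25 = 42. total_sold = 59
  Event 10 (sale 18): sell min(18,42)=18. stock: 42 - 18 = 24. total_sold = 77
Final: stock = 24, total_sold = 77

First zero at event 3.

Answer: 3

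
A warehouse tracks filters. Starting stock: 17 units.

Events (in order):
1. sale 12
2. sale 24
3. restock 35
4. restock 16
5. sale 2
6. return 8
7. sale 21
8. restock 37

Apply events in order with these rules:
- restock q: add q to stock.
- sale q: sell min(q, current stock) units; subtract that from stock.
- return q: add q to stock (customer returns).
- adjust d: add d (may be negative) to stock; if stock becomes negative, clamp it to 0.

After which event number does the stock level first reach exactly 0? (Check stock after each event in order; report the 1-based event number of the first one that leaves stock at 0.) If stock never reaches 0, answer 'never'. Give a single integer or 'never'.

Processing events:
Start: stock = 17
  Event 1 (sale 12): sell min(12,17)=12. stock: 17 - 12 = 5. total_sold = 12
  Event 2 (sale 24): sell min(24,5)=5. stock: 5 - 5 = 0. total_sold = 17
  Event 3 (restock 35): 0 + 35 = 35
  Event 4 (restock 16): 35 + 16 = 51
  Event 5 (sale 2): sell min(2,51)=2. stock: 51 - 2 = 49. total_sold = 19
  Event 6 (return 8): 49 + 8 = 57
  Event 7 (sale 21): sell min(21,57)=21. stock: 57 - 21 = 36. total_sold = 40
  Event 8 (restock 37): 36 + 37 = 73
Final: stock = 73, total_sold = 40

First zero at event 2.

Answer: 2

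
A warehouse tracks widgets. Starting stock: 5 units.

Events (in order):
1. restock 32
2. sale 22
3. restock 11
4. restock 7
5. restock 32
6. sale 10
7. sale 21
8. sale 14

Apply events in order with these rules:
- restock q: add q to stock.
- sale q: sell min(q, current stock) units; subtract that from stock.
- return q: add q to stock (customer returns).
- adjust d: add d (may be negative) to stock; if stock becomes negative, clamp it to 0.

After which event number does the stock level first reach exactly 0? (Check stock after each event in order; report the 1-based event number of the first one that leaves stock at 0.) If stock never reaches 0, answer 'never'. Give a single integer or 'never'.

Answer: never

Derivation:
Processing events:
Start: stock = 5
  Event 1 (restock 32): 5 + 32 = 37
  Event 2 (sale 22): sell min(22,37)=22. stock: 37 - 22 = 15. total_sold = 22
  Event 3 (restock 11): 15 + 11 = 26
  Event 4 (restock 7): 26 + 7 = 33
  Event 5 (restock 32): 33 + 32 = 65
  Event 6 (sale 10): sell min(10,65)=10. stock: 65 - 10 = 55. total_sold = 32
  Event 7 (sale 21): sell min(21,55)=21. stock: 55 - 21 = 34. total_sold = 53
  Event 8 (sale 14): sell min(14,34)=14. stock: 34 - 14 = 20. total_sold = 67
Final: stock = 20, total_sold = 67

Stock never reaches 0.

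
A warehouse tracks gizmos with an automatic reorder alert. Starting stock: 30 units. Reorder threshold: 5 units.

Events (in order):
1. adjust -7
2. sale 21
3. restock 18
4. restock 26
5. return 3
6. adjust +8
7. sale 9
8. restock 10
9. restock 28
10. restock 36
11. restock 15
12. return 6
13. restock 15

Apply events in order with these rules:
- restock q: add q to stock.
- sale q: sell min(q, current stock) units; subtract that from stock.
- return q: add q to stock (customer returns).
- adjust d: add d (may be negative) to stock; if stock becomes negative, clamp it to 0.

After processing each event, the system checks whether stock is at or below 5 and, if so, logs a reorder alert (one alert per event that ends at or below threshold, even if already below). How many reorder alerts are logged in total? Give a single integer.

Answer: 1

Derivation:
Processing events:
Start: stock = 30
  Event 1 (adjust -7): 30 + -7 = 23
  Event 2 (sale 21): sell min(21,23)=21. stock: 23 - 21 = 2. total_sold = 21
  Event 3 (restock 18): 2 + 18 = 20
  Event 4 (restock 26): 20 + 26 = 46
  Event 5 (return 3): 46 + 3 = 49
  Event 6 (adjust +8): 49 + 8 = 57
  Event 7 (sale 9): sell min(9,57)=9. stock: 57 - 9 = 48. total_sold = 30
  Event 8 (restock 10): 48 + 10 = 58
  Event 9 (restock 28): 58 + 28 = 86
  Event 10 (restock 36): 86 + 36 = 122
  Event 11 (restock 15): 122 + 15 = 137
  Event 12 (return 6): 137 + 6 = 143
  Event 13 (restock 15): 143 + 15 = 158
Final: stock = 158, total_sold = 30

Checking against threshold 5:
  After event 1: stock=23 > 5
  After event 2: stock=2 <= 5 -> ALERT
  After event 3: stock=20 > 5
  After event 4: stock=46 > 5
  After event 5: stock=49 > 5
  After event 6: stock=57 > 5
  After event 7: stock=48 > 5
  After event 8: stock=58 > 5
  After event 9: stock=86 > 5
  After event 10: stock=122 > 5
  After event 11: stock=137 > 5
  After event 12: stock=143 > 5
  After event 13: stock=158 > 5
Alert events: [2]. Count = 1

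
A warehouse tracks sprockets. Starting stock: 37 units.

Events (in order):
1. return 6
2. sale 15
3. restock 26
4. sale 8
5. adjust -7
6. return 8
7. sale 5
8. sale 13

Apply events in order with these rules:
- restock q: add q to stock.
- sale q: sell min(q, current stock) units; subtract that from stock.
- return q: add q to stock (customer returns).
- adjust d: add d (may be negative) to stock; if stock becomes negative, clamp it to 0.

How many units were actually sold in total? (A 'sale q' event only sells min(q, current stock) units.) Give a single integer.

Answer: 41

Derivation:
Processing events:
Start: stock = 37
  Event 1 (return 6): 37 + 6 = 43
  Event 2 (sale 15): sell min(15,43)=15. stock: 43 - 15 = 28. total_sold = 15
  Event 3 (restock 26): 28 + 26 = 54
  Event 4 (sale 8): sell min(8,54)=8. stock: 54 - 8 = 46. total_sold = 23
  Event 5 (adjust -7): 46 + -7 = 39
  Event 6 (return 8): 39 + 8 = 47
  Event 7 (sale 5): sell min(5,47)=5. stock: 47 - 5 = 42. total_sold = 28
  Event 8 (sale 13): sell min(13,42)=13. stock: 42 - 13 = 29. total_sold = 41
Final: stock = 29, total_sold = 41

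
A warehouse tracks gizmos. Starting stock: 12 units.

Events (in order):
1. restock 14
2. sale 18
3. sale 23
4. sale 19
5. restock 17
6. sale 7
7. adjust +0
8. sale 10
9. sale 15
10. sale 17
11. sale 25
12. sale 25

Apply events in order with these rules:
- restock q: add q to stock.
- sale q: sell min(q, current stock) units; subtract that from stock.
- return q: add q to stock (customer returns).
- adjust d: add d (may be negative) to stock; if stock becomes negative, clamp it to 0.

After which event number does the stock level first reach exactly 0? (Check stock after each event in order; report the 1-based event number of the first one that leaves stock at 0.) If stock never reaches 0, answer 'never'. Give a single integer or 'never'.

Processing events:
Start: stock = 12
  Event 1 (restock 14): 12 + 14 = 26
  Event 2 (sale 18): sell min(18,26)=18. stock: 26 - 18 = 8. total_sold = 18
  Event 3 (sale 23): sell min(23,8)=8. stock: 8 - 8 = 0. total_sold = 26
  Event 4 (sale 19): sell min(19,0)=0. stock: 0 - 0 = 0. total_sold = 26
  Event 5 (restock 17): 0 + 17 = 17
  Event 6 (sale 7): sell min(7,17)=7. stock: 17 - 7 = 10. total_sold = 33
  Event 7 (adjust +0): 10 + 0 = 10
  Event 8 (sale 10): sell min(10,10)=10. stock: 10 - 10 = 0. total_sold = 43
  Event 9 (sale 15): sell min(15,0)=0. stock: 0 - 0 = 0. total_sold = 43
  Event 10 (sale 17): sell min(17,0)=0. stock: 0 - 0 = 0. total_sold = 43
  Event 11 (sale 25): sell min(25,0)=0. stock: 0 - 0 = 0. total_sold = 43
  Event 12 (sale 25): sell min(25,0)=0. stock: 0 - 0 = 0. total_sold = 43
Final: stock = 0, total_sold = 43

First zero at event 3.

Answer: 3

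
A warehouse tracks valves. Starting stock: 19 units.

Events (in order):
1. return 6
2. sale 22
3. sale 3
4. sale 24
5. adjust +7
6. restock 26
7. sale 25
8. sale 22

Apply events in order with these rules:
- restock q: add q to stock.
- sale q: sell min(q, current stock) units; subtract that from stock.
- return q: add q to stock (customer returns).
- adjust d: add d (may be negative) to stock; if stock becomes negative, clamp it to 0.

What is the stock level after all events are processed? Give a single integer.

Processing events:
Start: stock = 19
  Event 1 (return 6): 19 + 6 = 25
  Event 2 (sale 22): sell min(22,25)=22. stock: 25 - 22 = 3. total_sold = 22
  Event 3 (sale 3): sell min(3,3)=3. stock: 3 - 3 = 0. total_sold = 25
  Event 4 (sale 24): sell min(24,0)=0. stock: 0 - 0 = 0. total_sold = 25
  Event 5 (adjust +7): 0 + 7 = 7
  Event 6 (restock 26): 7 + 26 = 33
  Event 7 (sale 25): sell min(25,33)=25. stock: 33 - 25 = 8. total_sold = 50
  Event 8 (sale 22): sell min(22,8)=8. stock: 8 - 8 = 0. total_sold = 58
Final: stock = 0, total_sold = 58

Answer: 0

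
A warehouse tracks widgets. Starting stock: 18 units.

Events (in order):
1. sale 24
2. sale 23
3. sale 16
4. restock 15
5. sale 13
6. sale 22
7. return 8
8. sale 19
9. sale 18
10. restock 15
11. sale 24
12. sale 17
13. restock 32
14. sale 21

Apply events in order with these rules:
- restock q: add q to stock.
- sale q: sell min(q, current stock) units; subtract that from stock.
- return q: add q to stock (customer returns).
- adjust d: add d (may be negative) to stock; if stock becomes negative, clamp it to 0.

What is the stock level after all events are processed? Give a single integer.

Processing events:
Start: stock = 18
  Event 1 (sale 24): sell min(24,18)=18. stock: 18 - 18 = 0. total_sold = 18
  Event 2 (sale 23): sell min(23,0)=0. stock: 0 - 0 = 0. total_sold = 18
  Event 3 (sale 16): sell min(16,0)=0. stock: 0 - 0 = 0. total_sold = 18
  Event 4 (restock 15): 0 + 15 = 15
  Event 5 (sale 13): sell min(13,15)=13. stock: 15 - 13 = 2. total_sold = 31
  Event 6 (sale 22): sell min(22,2)=2. stock: 2 - 2 = 0. total_sold = 33
  Event 7 (return 8): 0 + 8 = 8
  Event 8 (sale 19): sell min(19,8)=8. stock: 8 - 8 = 0. total_sold = 41
  Event 9 (sale 18): sell min(18,0)=0. stock: 0 - 0 = 0. total_sold = 41
  Event 10 (restock 15): 0 + 15 = 15
  Event 11 (sale 24): sell min(24,15)=15. stock: 15 - 15 = 0. total_sold = 56
  Event 12 (sale 17): sell min(17,0)=0. stock: 0 - 0 = 0. total_sold = 56
  Event 13 (restock 32): 0 + 32 = 32
  Event 14 (sale 21): sell min(21,32)=21. stock: 32 - 21 = 11. total_sold = 77
Final: stock = 11, total_sold = 77

Answer: 11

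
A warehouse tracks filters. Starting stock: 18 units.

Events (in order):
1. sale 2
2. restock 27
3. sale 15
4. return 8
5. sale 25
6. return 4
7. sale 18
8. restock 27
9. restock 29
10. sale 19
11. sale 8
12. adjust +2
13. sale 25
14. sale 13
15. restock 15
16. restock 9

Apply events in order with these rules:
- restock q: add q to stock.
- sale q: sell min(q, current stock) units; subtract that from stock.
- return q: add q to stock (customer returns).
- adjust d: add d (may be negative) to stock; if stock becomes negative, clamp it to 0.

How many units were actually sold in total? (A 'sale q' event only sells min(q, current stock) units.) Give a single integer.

Answer: 115

Derivation:
Processing events:
Start: stock = 18
  Event 1 (sale 2): sell min(2,18)=2. stock: 18 - 2 = 16. total_sold = 2
  Event 2 (restock 27): 16 + 27 = 43
  Event 3 (sale 15): sell min(15,43)=15. stock: 43 - 15 = 28. total_sold = 17
  Event 4 (return 8): 28 + 8 = 36
  Event 5 (sale 25): sell min(25,36)=25. stock: 36 - 25 = 11. total_sold = 42
  Event 6 (return 4): 11 + 4 = 15
  Event 7 (sale 18): sell min(18,15)=15. stock: 15 - 15 = 0. total_sold = 57
  Event 8 (restock 27): 0 + 27 = 27
  Event 9 (restock 29): 27 + 29 = 56
  Event 10 (sale 19): sell min(19,56)=19. stock: 56 - 19 = 37. total_sold = 76
  Event 11 (sale 8): sell min(8,37)=8. stock: 37 - 8 = 29. total_sold = 84
  Event 12 (adjust +2): 29 + 2 = 31
  Event 13 (sale 25): sell min(25,31)=25. stock: 31 - 25 = 6. total_sold = 109
  Event 14 (sale 13): sell min(13,6)=6. stock: 6 - 6 = 0. total_sold = 115
  Event 15 (restock 15): 0 + 15 = 15
  Event 16 (restock 9): 15 + 9 = 24
Final: stock = 24, total_sold = 115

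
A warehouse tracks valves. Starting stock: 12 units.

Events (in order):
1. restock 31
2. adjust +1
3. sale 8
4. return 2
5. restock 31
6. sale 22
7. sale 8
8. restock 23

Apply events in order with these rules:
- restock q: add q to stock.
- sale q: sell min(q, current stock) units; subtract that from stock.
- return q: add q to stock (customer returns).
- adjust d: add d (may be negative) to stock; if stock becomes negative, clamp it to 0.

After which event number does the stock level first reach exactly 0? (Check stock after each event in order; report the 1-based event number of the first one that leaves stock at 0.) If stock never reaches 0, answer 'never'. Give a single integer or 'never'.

Processing events:
Start: stock = 12
  Event 1 (restock 31): 12 + 31 = 43
  Event 2 (adjust +1): 43 + 1 = 44
  Event 3 (sale 8): sell min(8,44)=8. stock: 44 - 8 = 36. total_sold = 8
  Event 4 (return 2): 36 + 2 = 38
  Event 5 (restock 31): 38 + 31 = 69
  Event 6 (sale 22): sell min(22,69)=22. stock: 69 - 22 = 47. total_sold = 30
  Event 7 (sale 8): sell min(8,47)=8. stock: 47 - 8 = 39. total_sold = 38
  Event 8 (restock 23): 39 + 23 = 62
Final: stock = 62, total_sold = 38

Stock never reaches 0.

Answer: never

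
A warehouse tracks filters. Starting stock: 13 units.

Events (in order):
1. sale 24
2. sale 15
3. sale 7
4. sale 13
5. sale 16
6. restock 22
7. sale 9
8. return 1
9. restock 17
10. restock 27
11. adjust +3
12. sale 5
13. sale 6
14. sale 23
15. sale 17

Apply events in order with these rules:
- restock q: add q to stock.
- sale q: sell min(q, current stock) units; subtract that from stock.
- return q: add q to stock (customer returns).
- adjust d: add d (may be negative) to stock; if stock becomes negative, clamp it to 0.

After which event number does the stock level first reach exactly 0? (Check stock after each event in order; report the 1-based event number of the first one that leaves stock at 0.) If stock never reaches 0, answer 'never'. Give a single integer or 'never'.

Answer: 1

Derivation:
Processing events:
Start: stock = 13
  Event 1 (sale 24): sell min(24,13)=13. stock: 13 - 13 = 0. total_sold = 13
  Event 2 (sale 15): sell min(15,0)=0. stock: 0 - 0 = 0. total_sold = 13
  Event 3 (sale 7): sell min(7,0)=0. stock: 0 - 0 = 0. total_sold = 13
  Event 4 (sale 13): sell min(13,0)=0. stock: 0 - 0 = 0. total_sold = 13
  Event 5 (sale 16): sell min(16,0)=0. stock: 0 - 0 = 0. total_sold = 13
  Event 6 (restock 22): 0 + 22 = 22
  Event 7 (sale 9): sell min(9,22)=9. stock: 22 - 9 = 13. total_sold = 22
  Event 8 (return 1): 13 + 1 = 14
  Event 9 (restock 17): 14 + 17 = 31
  Event 10 (restock 27): 31 + 27 = 58
  Event 11 (adjust +3): 58 + 3 = 61
  Event 12 (sale 5): sell min(5,61)=5. stock: 61 - 5 = 56. total_sold = 27
  Event 13 (sale 6): sell min(6,56)=6. stock: 56 - 6 = 50. total_sold = 33
  Event 14 (sale 23): sell min(23,50)=23. stock: 50 - 23 = 27. total_sold = 56
  Event 15 (sale 17): sell min(17,27)=17. stock: 27 - 17 = 10. total_sold = 73
Final: stock = 10, total_sold = 73

First zero at event 1.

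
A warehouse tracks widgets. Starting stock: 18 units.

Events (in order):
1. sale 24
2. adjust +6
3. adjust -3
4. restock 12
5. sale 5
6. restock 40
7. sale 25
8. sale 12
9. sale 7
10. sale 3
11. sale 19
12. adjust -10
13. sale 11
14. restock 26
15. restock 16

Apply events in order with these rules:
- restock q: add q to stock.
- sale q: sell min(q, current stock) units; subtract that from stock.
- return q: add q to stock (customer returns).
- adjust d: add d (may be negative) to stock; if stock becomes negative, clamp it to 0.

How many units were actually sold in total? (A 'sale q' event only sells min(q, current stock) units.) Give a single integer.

Answer: 73

Derivation:
Processing events:
Start: stock = 18
  Event 1 (sale 24): sell min(24,18)=18. stock: 18 - 18 = 0. total_sold = 18
  Event 2 (adjust +6): 0 + 6 = 6
  Event 3 (adjust -3): 6 + -3 = 3
  Event 4 (restock 12): 3 + 12 = 15
  Event 5 (sale 5): sell min(5,15)=5. stock: 15 - 5 = 10. total_sold = 23
  Event 6 (restock 40): 10 + 40 = 50
  Event 7 (sale 25): sell min(25,50)=25. stock: 50 - 25 = 25. total_sold = 48
  Event 8 (sale 12): sell min(12,25)=12. stock: 25 - 12 = 13. total_sold = 60
  Event 9 (sale 7): sell min(7,13)=7. stock: 13 - 7 = 6. total_sold = 67
  Event 10 (sale 3): sell min(3,6)=3. stock: 6 - 3 = 3. total_sold = 70
  Event 11 (sale 19): sell min(19,3)=3. stock: 3 - 3 = 0. total_sold = 73
  Event 12 (adjust -10): 0 + -10 = 0 (clamped to 0)
  Event 13 (sale 11): sell min(11,0)=0. stock: 0 - 0 = 0. total_sold = 73
  Event 14 (restock 26): 0 + 26 = 26
  Event 15 (restock 16): 26 + 16 = 42
Final: stock = 42, total_sold = 73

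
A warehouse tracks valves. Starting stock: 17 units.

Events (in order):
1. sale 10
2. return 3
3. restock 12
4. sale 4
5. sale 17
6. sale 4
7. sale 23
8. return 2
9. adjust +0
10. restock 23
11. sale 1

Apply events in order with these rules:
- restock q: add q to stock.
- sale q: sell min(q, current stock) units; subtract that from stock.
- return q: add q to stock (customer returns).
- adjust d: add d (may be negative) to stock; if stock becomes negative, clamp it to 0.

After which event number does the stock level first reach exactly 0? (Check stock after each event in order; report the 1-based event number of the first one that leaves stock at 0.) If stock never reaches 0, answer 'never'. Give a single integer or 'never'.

Processing events:
Start: stock = 17
  Event 1 (sale 10): sell min(10,17)=10. stock: 17 - 10 = 7. total_sold = 10
  Event 2 (return 3): 7 + 3 = 10
  Event 3 (restock 12): 10 + 12 = 22
  Event 4 (sale 4): sell min(4,22)=4. stock: 22 - 4 = 18. total_sold = 14
  Event 5 (sale 17): sell min(17,18)=17. stock: 18 - 17 = 1. total_sold = 31
  Event 6 (sale 4): sell min(4,1)=1. stock: 1 - 1 = 0. total_sold = 32
  Event 7 (sale 23): sell min(23,0)=0. stock: 0 - 0 = 0. total_sold = 32
  Event 8 (return 2): 0 + 2 = 2
  Event 9 (adjust +0): 2 + 0 = 2
  Event 10 (restock 23): 2 + 23 = 25
  Event 11 (sale 1): sell min(1,25)=1. stock: 25 - 1 = 24. total_sold = 33
Final: stock = 24, total_sold = 33

First zero at event 6.

Answer: 6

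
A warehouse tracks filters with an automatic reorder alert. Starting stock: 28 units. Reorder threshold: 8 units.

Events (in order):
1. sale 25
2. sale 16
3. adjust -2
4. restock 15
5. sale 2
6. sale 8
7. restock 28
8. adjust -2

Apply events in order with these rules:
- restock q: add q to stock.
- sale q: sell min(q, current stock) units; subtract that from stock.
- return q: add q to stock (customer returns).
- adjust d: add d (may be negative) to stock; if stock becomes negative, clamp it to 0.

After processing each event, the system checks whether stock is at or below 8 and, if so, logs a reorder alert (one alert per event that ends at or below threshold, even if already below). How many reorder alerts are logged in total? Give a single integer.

Answer: 4

Derivation:
Processing events:
Start: stock = 28
  Event 1 (sale 25): sell min(25,28)=25. stock: 28 - 25 = 3. total_sold = 25
  Event 2 (sale 16): sell min(16,3)=3. stock: 3 - 3 = 0. total_sold = 28
  Event 3 (adjust -2): 0 + -2 = 0 (clamped to 0)
  Event 4 (restock 15): 0 + 15 = 15
  Event 5 (sale 2): sell min(2,15)=2. stock: 15 - 2 = 13. total_sold = 30
  Event 6 (sale 8): sell min(8,13)=8. stock: 13 - 8 = 5. total_sold = 38
  Event 7 (restock 28): 5 + 28 = 33
  Event 8 (adjust -2): 33 + -2 = 31
Final: stock = 31, total_sold = 38

Checking against threshold 8:
  After event 1: stock=3 <= 8 -> ALERT
  After event 2: stock=0 <= 8 -> ALERT
  After event 3: stock=0 <= 8 -> ALERT
  After event 4: stock=15 > 8
  After event 5: stock=13 > 8
  After event 6: stock=5 <= 8 -> ALERT
  After event 7: stock=33 > 8
  After event 8: stock=31 > 8
Alert events: [1, 2, 3, 6]. Count = 4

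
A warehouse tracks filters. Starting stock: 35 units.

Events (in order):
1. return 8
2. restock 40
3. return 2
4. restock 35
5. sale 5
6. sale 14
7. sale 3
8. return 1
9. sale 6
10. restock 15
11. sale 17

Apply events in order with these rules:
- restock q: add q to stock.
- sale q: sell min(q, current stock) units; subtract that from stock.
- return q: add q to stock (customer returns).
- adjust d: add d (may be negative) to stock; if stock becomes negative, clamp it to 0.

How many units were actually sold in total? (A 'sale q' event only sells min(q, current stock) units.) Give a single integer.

Answer: 45

Derivation:
Processing events:
Start: stock = 35
  Event 1 (return 8): 35 + 8 = 43
  Event 2 (restock 40): 43 + 40 = 83
  Event 3 (return 2): 83 + 2 = 85
  Event 4 (restock 35): 85 + 35 = 120
  Event 5 (sale 5): sell min(5,120)=5. stock: 120 - 5 = 115. total_sold = 5
  Event 6 (sale 14): sell min(14,115)=14. stock: 115 - 14 = 101. total_sold = 19
  Event 7 (sale 3): sell min(3,101)=3. stock: 101 - 3 = 98. total_sold = 22
  Event 8 (return 1): 98 + 1 = 99
  Event 9 (sale 6): sell min(6,99)=6. stock: 99 - 6 = 93. total_sold = 28
  Event 10 (restock 15): 93 + 15 = 108
  Event 11 (sale 17): sell min(17,108)=17. stock: 108 - 17 = 91. total_sold = 45
Final: stock = 91, total_sold = 45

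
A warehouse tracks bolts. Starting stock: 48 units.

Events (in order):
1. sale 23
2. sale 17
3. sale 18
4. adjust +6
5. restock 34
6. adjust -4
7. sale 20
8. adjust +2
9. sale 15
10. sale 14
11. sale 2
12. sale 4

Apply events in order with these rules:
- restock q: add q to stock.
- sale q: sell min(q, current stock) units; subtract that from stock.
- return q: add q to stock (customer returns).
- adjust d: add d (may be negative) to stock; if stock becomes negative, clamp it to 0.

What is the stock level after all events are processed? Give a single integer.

Answer: 0

Derivation:
Processing events:
Start: stock = 48
  Event 1 (sale 23): sell min(23,48)=23. stock: 48 - 23 = 25. total_sold = 23
  Event 2 (sale 17): sell min(17,25)=17. stock: 25 - 17 = 8. total_sold = 40
  Event 3 (sale 18): sell min(18,8)=8. stock: 8 - 8 = 0. total_sold = 48
  Event 4 (adjust +6): 0 + 6 = 6
  Event 5 (restock 34): 6 + 34 = 40
  Event 6 (adjust -4): 40 + -4 = 36
  Event 7 (sale 20): sell min(20,36)=20. stock: 36 - 20 = 16. total_sold = 68
  Event 8 (adjust +2): 16 + 2 = 18
  Event 9 (sale 15): sell min(15,18)=15. stock: 18 - 15 = 3. total_sold = 83
  Event 10 (sale 14): sell min(14,3)=3. stock: 3 - 3 = 0. total_sold = 86
  Event 11 (sale 2): sell min(2,0)=0. stock: 0 - 0 = 0. total_sold = 86
  Event 12 (sale 4): sell min(4,0)=0. stock: 0 - 0 = 0. total_sold = 86
Final: stock = 0, total_sold = 86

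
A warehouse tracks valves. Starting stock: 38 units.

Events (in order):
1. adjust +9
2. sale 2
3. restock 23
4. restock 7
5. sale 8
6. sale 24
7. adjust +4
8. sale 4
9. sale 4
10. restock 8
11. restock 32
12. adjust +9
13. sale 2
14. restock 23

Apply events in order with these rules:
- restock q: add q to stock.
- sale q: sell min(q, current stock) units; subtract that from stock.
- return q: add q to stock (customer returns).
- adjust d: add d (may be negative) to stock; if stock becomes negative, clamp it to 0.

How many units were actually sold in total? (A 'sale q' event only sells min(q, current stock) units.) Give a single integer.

Answer: 44

Derivation:
Processing events:
Start: stock = 38
  Event 1 (adjust +9): 38 + 9 = 47
  Event 2 (sale 2): sell min(2,47)=2. stock: 47 - 2 = 45. total_sold = 2
  Event 3 (restock 23): 45 + 23 = 68
  Event 4 (restock 7): 68 + 7 = 75
  Event 5 (sale 8): sell min(8,75)=8. stock: 75 - 8 = 67. total_sold = 10
  Event 6 (sale 24): sell min(24,67)=24. stock: 67 - 24 = 43. total_sold = 34
  Event 7 (adjust +4): 43 + 4 = 47
  Event 8 (sale 4): sell min(4,47)=4. stock: 47 - 4 = 43. total_sold = 38
  Event 9 (sale 4): sell min(4,43)=4. stock: 43 - 4 = 39. total_sold = 42
  Event 10 (restock 8): 39 + 8 = 47
  Event 11 (restock 32): 47 + 32 = 79
  Event 12 (adjust +9): 79 + 9 = 88
  Event 13 (sale 2): sell min(2,88)=2. stock: 88 - 2 = 86. total_sold = 44
  Event 14 (restock 23): 86 + 23 = 109
Final: stock = 109, total_sold = 44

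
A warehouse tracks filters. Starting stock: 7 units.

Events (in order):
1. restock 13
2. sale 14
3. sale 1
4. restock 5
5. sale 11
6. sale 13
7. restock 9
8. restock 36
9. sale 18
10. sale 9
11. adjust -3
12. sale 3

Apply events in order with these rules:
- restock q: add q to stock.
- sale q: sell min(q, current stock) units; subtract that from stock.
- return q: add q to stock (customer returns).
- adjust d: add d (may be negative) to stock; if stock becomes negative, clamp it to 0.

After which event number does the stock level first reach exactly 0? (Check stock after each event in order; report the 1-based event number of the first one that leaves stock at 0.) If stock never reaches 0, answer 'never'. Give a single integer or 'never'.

Answer: 5

Derivation:
Processing events:
Start: stock = 7
  Event 1 (restock 13): 7 + 13 = 20
  Event 2 (sale 14): sell min(14,20)=14. stock: 20 - 14 = 6. total_sold = 14
  Event 3 (sale 1): sell min(1,6)=1. stock: 6 - 1 = 5. total_sold = 15
  Event 4 (restock 5): 5 + 5 = 10
  Event 5 (sale 11): sell min(11,10)=10. stock: 10 - 10 = 0. total_sold = 25
  Event 6 (sale 13): sell min(13,0)=0. stock: 0 - 0 = 0. total_sold = 25
  Event 7 (restock 9): 0 + 9 = 9
  Event 8 (restock 36): 9 + 36 = 45
  Event 9 (sale 18): sell min(18,45)=18. stock: 45 - 18 = 27. total_sold = 43
  Event 10 (sale 9): sell min(9,27)=9. stock: 27 - 9 = 18. total_sold = 52
  Event 11 (adjust -3): 18 + -3 = 15
  Event 12 (sale 3): sell min(3,15)=3. stock: 15 - 3 = 12. total_sold = 55
Final: stock = 12, total_sold = 55

First zero at event 5.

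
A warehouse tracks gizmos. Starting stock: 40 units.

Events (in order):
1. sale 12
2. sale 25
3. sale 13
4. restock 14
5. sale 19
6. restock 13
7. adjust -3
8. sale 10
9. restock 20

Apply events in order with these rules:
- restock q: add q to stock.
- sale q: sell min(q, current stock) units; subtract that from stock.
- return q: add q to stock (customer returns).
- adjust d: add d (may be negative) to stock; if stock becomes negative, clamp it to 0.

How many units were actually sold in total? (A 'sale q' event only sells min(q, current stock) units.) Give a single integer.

Processing events:
Start: stock = 40
  Event 1 (sale 12): sell min(12,40)=12. stock: 40 - 12 = 28. total_sold = 12
  Event 2 (sale 25): sell min(25,28)=25. stock: 28 - 25 = 3. total_sold = 37
  Event 3 (sale 13): sell min(13,3)=3. stock: 3 - 3 = 0. total_sold = 40
  Event 4 (restock 14): 0 + 14 = 14
  Event 5 (sale 19): sell min(19,14)=14. stock: 14 - 14 = 0. total_sold = 54
  Event 6 (restock 13): 0 + 13 = 13
  Event 7 (adjust -3): 13 + -3 = 10
  Event 8 (sale 10): sell min(10,10)=10. stock: 10 - 10 = 0. total_sold = 64
  Event 9 (restock 20): 0 + 20 = 20
Final: stock = 20, total_sold = 64

Answer: 64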